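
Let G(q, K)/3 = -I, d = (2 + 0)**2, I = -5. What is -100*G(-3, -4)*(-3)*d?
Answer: 18000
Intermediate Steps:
d = 4 (d = 2**2 = 4)
G(q, K) = 15 (G(q, K) = 3*(-1*(-5)) = 3*5 = 15)
-100*G(-3, -4)*(-3)*d = -100*15*(-3)*4 = -(-4500)*4 = -100*(-180) = 18000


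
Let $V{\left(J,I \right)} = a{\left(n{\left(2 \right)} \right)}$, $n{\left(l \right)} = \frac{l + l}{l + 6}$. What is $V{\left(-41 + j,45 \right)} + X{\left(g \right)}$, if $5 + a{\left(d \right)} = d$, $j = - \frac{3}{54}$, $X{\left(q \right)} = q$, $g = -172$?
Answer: $- \frac{353}{2} \approx -176.5$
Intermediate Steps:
$j = - \frac{1}{18}$ ($j = \left(-3\right) \frac{1}{54} = - \frac{1}{18} \approx -0.055556$)
$n{\left(l \right)} = \frac{2 l}{6 + l}$
$a{\left(d \right)} = -5 + d$
$V{\left(J,I \right)} = - \frac{9}{2}$ ($V{\left(J,I \right)} = -5 + 2 \cdot 2 \frac{1}{6 + 2} = -5 + 2 \cdot 2 \cdot \frac{1}{8} = -5 + \frac{1}{2} = - \frac{9}{2}$)
$V{\left(-41 + j,45 \right)} + X{\left(g \right)} = - \frac{9}{2} - 172 = - \frac{353}{2}$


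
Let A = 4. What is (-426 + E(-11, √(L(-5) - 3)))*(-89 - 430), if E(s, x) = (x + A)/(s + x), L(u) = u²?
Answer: 221440 + 865*√22/11 ≈ 2.2181e+5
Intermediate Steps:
E(s, x) = (4 + x)/(s + x) (E(s, x) = (x + 4)/(s + x) = (4 + x)/(s + x))
(-426 + E(-11, √(L(-5) - 3)))*(-89 - 430) = (-426 + (4 + √((-5)² - 3))/(-11 + √((-5)² - 3)))*(-89 - 430) = (-426 + (4 + √(25 - 3))/(-11 + √(25 - 3)))*(-519) = (-426 + (4 + √22)/(-11 + √22))*(-519) = 221094 - 519*(4 + √22)/(-11 + √22)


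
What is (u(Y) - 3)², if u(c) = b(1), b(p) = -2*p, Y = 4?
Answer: 25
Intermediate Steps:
u(c) = -2 (u(c) = -2*1 = -2)
(u(Y) - 3)² = (-2 - 3)² = (-5)² = 25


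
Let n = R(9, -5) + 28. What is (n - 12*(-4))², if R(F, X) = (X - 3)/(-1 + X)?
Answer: 53824/9 ≈ 5980.4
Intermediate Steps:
R(F, X) = (-3 + X)/(-1 + X)
n = 88/3 (n = (-3 - 5)/(-1 - 5) + 28 = -8/(-6) + 28 = -⅙*(-8) + 28 = 4/3 + 28 = 88/3 ≈ 29.333)
(n - 12*(-4))² = (88/3 - 12*(-4))² = (88/3 + 48)² = (232/3)² = 53824/9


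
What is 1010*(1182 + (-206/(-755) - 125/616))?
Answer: 55525465181/46508 ≈ 1.1939e+6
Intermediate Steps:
1010*(1182 + (-206/(-755) - 125/616)) = 1010*(1182 + (-206*(-1/755) - 125*1/616)) = 1010*(1182 + (206/755 - 125/616)) = 1010*(1182 + 32521/465080) = 1010*(549757081/465080) = 55525465181/46508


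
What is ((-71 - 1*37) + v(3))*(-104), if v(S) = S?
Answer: 10920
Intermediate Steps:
((-71 - 1*37) + v(3))*(-104) = ((-71 - 1*37) + 3)*(-104) = ((-71 - 37) + 3)*(-104) = (-108 + 3)*(-104) = -105*(-104) = 10920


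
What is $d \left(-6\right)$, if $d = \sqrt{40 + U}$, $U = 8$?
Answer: $- 24 \sqrt{3} \approx -41.569$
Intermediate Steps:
$d = 4 \sqrt{3}$ ($d = \sqrt{40 + 8} = \sqrt{48} = 4 \sqrt{3} \approx 6.9282$)
$d \left(-6\right) = 4 \sqrt{3} \left(-6\right) = - 24 \sqrt{3}$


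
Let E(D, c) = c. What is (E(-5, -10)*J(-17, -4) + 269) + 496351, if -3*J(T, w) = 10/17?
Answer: 25327720/51 ≈ 4.9662e+5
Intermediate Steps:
J(T, w) = -10/51 (J(T, w) = -10/(3*17) = -⅓*10/17 = -10/51)
(E(-5, -10)*J(-17, -4) + 269) + 496351 = (-10*(-10/51) + 269) + 496351 = (100/51 + 269) + 496351 = 13819/51 + 496351 = 25327720/51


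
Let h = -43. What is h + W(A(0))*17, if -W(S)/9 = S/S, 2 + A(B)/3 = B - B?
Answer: -196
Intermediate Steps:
A(B) = -6 (A(B) = -6 + 3*(B - B) = -6 + 3*0 = -6 + 0 = -6)
W(S) = -9 (W(S) = -9*S/S = -9*1 = -9)
h + W(A(0))*17 = -43 - 9*17 = -43 - 153 = -196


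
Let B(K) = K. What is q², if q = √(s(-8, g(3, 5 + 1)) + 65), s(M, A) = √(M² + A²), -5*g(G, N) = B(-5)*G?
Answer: 65 + √73 ≈ 73.544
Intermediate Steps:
g(G, N) = G (g(G, N) = -(-1)*G = G)
s(M, A) = √(A² + M²)
q = √(65 + √73) (q = √(√(3² + (-8)²) + 65) = √(√(9 + 64) + 65) = √(√73 + 65) = √(65 + √73) ≈ 8.5758)
q² = (√(65 + √73))² = 65 + √73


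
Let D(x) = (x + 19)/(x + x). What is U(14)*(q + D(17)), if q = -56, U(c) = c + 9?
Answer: -21482/17 ≈ -1263.6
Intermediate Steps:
U(c) = 9 + c
D(x) = (19 + x)/(2*x) (D(x) = (19 + x)/((2*x)) = (19 + x)*(1/(2*x)) = (19 + x)/(2*x))
U(14)*(q + D(17)) = (9 + 14)*(-56 + (1/2)*(19 + 17)/17) = 23*(-56 + (1/2)*(1/17)*36) = 23*(-56 + 18/17) = 23*(-934/17) = -21482/17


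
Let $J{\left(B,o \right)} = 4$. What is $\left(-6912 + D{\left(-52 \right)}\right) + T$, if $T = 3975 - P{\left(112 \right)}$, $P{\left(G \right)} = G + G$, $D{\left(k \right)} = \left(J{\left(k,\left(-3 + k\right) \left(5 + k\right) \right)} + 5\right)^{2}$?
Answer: $-3080$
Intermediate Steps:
$D{\left(k \right)} = 81$ ($D{\left(k \right)} = \left(4 + 5\right)^{2} = 9^{2} = 81$)
$P{\left(G \right)} = 2 G$
$T = 3751$ ($T = 3975 - 2 \cdot 112 = 3975 - 224 = 3751$)
$\left(-6912 + D{\left(-52 \right)}\right) + T = \left(-6912 + 81\right) + 3751 = -6831 + 3751 = -3080$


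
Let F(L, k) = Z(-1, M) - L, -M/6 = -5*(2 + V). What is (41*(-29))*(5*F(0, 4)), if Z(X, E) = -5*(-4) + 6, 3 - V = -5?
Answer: -154570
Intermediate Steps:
V = 8 (V = 3 - 1*(-5) = 3 + 5 = 8)
M = 300 (M = -(-30)*(2 + 8) = -(-30)*10 = -6*(-50) = 300)
Z(X, E) = 26 (Z(X, E) = 20 + 6 = 26)
F(L, k) = 26 - L
(41*(-29))*(5*F(0, 4)) = (41*(-29))*(5*(26 - 1*0)) = -5945*(26 + 0) = -5945*26 = -1189*130 = -154570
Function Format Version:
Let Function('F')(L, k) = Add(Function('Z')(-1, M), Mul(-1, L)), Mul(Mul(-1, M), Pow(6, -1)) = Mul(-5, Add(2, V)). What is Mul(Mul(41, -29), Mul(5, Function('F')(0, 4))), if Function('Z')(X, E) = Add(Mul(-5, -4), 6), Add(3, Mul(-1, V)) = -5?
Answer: -154570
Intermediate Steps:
V = 8 (V = Add(3, Mul(-1, -5)) = Add(3, 5) = 8)
M = 300 (M = Mul(-6, Mul(-5, Add(2, 8))) = Mul(-6, Mul(-5, 10)) = Mul(-6, -50) = 300)
Function('Z')(X, E) = 26 (Function('Z')(X, E) = Add(20, 6) = 26)
Function('F')(L, k) = Add(26, Mul(-1, L))
Mul(Mul(41, -29), Mul(5, Function('F')(0, 4))) = Mul(Mul(41, -29), Mul(5, Add(26, Mul(-1, 0)))) = Mul(-1189, Mul(5, Add(26, 0))) = Mul(-1189, Mul(5, 26)) = Mul(-1189, 130) = -154570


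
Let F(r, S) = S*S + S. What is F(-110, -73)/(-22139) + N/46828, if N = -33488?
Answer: -10733900/11268751 ≈ -0.95254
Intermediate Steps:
F(r, S) = S + S² (F(r, S) = S² + S = S + S²)
F(-110, -73)/(-22139) + N/46828 = -73*(1 - 73)/(-22139) - 33488/46828 = -73*(-72)*(-1/22139) - 33488*1/46828 = 5256*(-1/22139) - 364/509 = -5256/22139 - 364/509 = -10733900/11268751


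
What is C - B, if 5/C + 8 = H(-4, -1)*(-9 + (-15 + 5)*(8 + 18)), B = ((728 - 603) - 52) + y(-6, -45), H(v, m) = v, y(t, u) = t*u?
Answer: -366319/1068 ≈ -343.00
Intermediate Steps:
B = 343 (B = ((728 - 603) - 52) - 6*(-45) = (125 - 52) + 270 = 73 + 270 = 343)
C = 5/1068 (C = 5/(-8 - 4*(-9 + (-15 + 5)*(8 + 18))) = 5/(-8 - 4*(-9 - 10*26)) = 5/(-8 - 4*(-9 - 260)) = 5/(-8 - 4*(-269)) = 5/(-8 + 1076) = 5/1068 ≈ 0.0046816)
C - B = 5/1068 - 1*343 = 5/1068 - 343 = -366319/1068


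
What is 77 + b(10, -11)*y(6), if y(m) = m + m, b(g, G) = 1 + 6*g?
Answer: 809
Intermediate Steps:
y(m) = 2*m
77 + b(10, -11)*y(6) = 77 + (1 + 6*10)*(2*6) = 77 + (1 + 60)*12 = 77 + 61*12 = 77 + 732 = 809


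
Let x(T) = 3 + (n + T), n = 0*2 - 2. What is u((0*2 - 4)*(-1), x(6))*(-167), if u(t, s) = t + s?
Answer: -1837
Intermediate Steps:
n = -2 (n = 0 - 2 = -2)
x(T) = 1 + T (x(T) = 3 + (-2 + T) = 1 + T)
u(t, s) = s + t
u((0*2 - 4)*(-1), x(6))*(-167) = ((1 + 6) + (0*2 - 4)*(-1))*(-167) = (7 + (0 - 4)*(-1))*(-167) = (7 - 4*(-1))*(-167) = (7 + 4)*(-167) = 11*(-167) = -1837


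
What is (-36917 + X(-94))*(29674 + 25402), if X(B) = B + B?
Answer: -2043594980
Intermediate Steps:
X(B) = 2*B
(-36917 + X(-94))*(29674 + 25402) = (-36917 + 2*(-94))*(29674 + 25402) = (-36917 - 188)*55076 = -37105*55076 = -2043594980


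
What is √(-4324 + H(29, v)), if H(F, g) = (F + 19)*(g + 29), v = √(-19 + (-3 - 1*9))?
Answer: 2*√(-733 + 12*I*√31) ≈ 2.4652 + 54.204*I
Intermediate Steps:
v = I*√31 (v = √(-19 + (-3 - 9)) = √(-19 - 12) = √(-31) = I*√31 ≈ 5.5678*I)
H(F, g) = (19 + F)*(29 + g)
√(-4324 + H(29, v)) = √(-4324 + (551 + 19*(I*√31) + 29*29 + 29*(I*√31))) = √(-4324 + (551 + 19*I*√31 + 841 + 29*I*√31)) = √(-4324 + (1392 + 48*I*√31)) = √(-2932 + 48*I*√31)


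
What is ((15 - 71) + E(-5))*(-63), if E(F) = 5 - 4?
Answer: 3465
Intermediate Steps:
E(F) = 1
((15 - 71) + E(-5))*(-63) = ((15 - 71) + 1)*(-63) = (-56 + 1)*(-63) = -55*(-63) = 3465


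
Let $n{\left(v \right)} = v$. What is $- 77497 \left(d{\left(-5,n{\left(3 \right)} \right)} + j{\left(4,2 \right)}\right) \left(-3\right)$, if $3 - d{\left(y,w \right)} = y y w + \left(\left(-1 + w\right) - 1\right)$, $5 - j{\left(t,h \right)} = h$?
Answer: $-16274370$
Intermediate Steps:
$j{\left(t,h \right)} = 5 - h$
$d{\left(y,w \right)} = 5 - w - w y^{2}$ ($d{\left(y,w \right)} = 3 - \left(y y w + \left(\left(-1 + w\right) - 1\right)\right) = 3 - \left(y^{2} w + \left(-2 + w\right)\right) = 3 - \left(w y^{2} + \left(-2 + w\right)\right) = 3 - \left(-2 + w + w y^{2}\right) = 5 - w - w y^{2}$)
$- 77497 \left(d{\left(-5,n{\left(3 \right)} \right)} + j{\left(4,2 \right)}\right) \left(-3\right) = - 77497 \left(\left(5 - 3 - 3 \left(-5\right)^{2}\right) + \left(5 - 2\right)\right) \left(-3\right) = - 77497 \left(\left(5 - 3 - 3 \cdot 25\right) + \left(5 - 2\right)\right) \left(-3\right) = - 77497 \left(\left(5 - 3 - 75\right) + 3\right) \left(-3\right) = - 77497 \left(-73 + 3\right) \left(-3\right) = - 77497 \left(\left(-70\right) \left(-3\right)\right) = \left(-77497\right) 210 = -16274370$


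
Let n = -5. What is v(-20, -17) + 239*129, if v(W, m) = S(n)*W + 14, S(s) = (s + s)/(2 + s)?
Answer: 92335/3 ≈ 30778.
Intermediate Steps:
S(s) = 2*s/(2 + s) (S(s) = (2*s)/(2 + s) = 2*s/(2 + s))
v(W, m) = 14 + 10*W/3 (v(W, m) = (2*(-5)/(2 - 5))*W + 14 = (2*(-5)/(-3))*W + 14 = (2*(-5)*(-1/3))*W + 14 = 10*W/3 + 14 = 14 + 10*W/3)
v(-20, -17) + 239*129 = (14 + (10/3)*(-20)) + 239*129 = (14 - 200/3) + 30831 = -158/3 + 30831 = 92335/3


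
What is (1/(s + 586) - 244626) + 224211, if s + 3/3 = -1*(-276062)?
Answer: -5647748504/276647 ≈ -20415.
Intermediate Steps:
s = 276061 (s = -1 - 1*(-276062) = -1 + 276062 = 276061)
(1/(s + 586) - 244626) + 224211 = (1/(276061 + 586) - 244626) + 224211 = (1/276647 - 244626) + 224211 = -67675049021/276647 + 224211 = -5647748504/276647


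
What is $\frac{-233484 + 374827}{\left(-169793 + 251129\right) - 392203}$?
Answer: $- \frac{141343}{310867} \approx -0.45467$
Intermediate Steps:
$\frac{-233484 + 374827}{\left(-169793 + 251129\right) - 392203} = \frac{141343}{81336 - 392203} = \frac{141343}{-310867} = 141343 \left(- \frac{1}{310867}\right) = - \frac{141343}{310867}$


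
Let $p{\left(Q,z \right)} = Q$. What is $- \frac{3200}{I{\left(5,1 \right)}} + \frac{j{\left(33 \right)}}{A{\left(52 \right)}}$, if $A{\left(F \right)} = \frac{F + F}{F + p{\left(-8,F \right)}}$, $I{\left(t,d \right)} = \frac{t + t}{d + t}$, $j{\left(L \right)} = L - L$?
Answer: $-1920$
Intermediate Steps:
$j{\left(L \right)} = 0$
$I{\left(t,d \right)} = \frac{2 t}{d + t}$
$A{\left(F \right)} = \frac{2 F}{-8 + F}$ ($A{\left(F \right)} = \frac{F + F}{F - 8} = \frac{2 F}{-8 + F}$)
$- \frac{3200}{I{\left(5,1 \right)}} + \frac{j{\left(33 \right)}}{A{\left(52 \right)}} = - \frac{3200}{2 \cdot 5 \frac{1}{1 + 5}} + \frac{0}{2 \cdot 52 \frac{1}{-8 + 52}} = - \frac{3200}{2 \cdot 5 \cdot \frac{1}{6}} + \frac{0}{2 \cdot 52 \cdot \frac{1}{44}} = - \frac{3200}{\frac{5}{3}} + \frac{0}{\frac{26}{11}} = \left(-3200\right) \frac{3}{5} + 0 \cdot \frac{11}{26} = -1920 + 0 = -1920$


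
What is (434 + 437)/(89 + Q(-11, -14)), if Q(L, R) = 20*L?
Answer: -871/131 ≈ -6.6489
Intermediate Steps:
(434 + 437)/(89 + Q(-11, -14)) = (434 + 437)/(89 + 20*(-11)) = 871/(89 - 220) = 871/(-131) = 871*(-1/131) = -871/131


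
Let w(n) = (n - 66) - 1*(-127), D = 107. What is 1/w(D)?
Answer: 1/168 ≈ 0.0059524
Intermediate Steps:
w(n) = 61 + n (w(n) = (-66 + n) + 127 = 61 + n)
1/w(D) = 1/(61 + 107) = 1/168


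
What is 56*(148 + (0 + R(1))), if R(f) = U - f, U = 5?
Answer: 8512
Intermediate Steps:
R(f) = 5 - f
56*(148 + (0 + R(1))) = 56*(148 + (0 + (5 - 1*1))) = 56*(148 + (0 + (5 - 1))) = 56*(148 + (0 + 4)) = 56*(148 + 4) = 56*152 = 8512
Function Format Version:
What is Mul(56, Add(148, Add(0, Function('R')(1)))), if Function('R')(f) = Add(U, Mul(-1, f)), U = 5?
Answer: 8512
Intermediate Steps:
Function('R')(f) = Add(5, Mul(-1, f))
Mul(56, Add(148, Add(0, Function('R')(1)))) = Mul(56, Add(148, Add(0, Add(5, Mul(-1, 1))))) = Mul(56, Add(148, Add(0, Add(5, -1)))) = Mul(56, Add(148, Add(0, 4))) = Mul(56, Add(148, 4)) = Mul(56, 152) = 8512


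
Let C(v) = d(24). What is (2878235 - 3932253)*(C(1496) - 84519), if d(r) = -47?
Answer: 89134086188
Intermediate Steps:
C(v) = -47
(2878235 - 3932253)*(C(1496) - 84519) = (2878235 - 3932253)*(-47 - 84519) = -1054018*(-84566) = 89134086188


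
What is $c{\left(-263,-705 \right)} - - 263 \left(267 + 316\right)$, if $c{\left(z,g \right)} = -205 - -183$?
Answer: $153307$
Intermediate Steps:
$c{\left(z,g \right)} = -22$ ($c{\left(z,g \right)} = -205 + 183 = -22$)
$c{\left(-263,-705 \right)} - - 263 \left(267 + 316\right) = -22 - - 263 \left(267 + 316\right) = -22 - \left(-263\right) 583 = -22 - -153329 = -22 + 153329 = 153307$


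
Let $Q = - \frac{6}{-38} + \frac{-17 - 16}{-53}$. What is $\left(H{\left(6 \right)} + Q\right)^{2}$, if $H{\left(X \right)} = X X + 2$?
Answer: $\frac{1525058704}{1014049} \approx 1503.9$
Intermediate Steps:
$H{\left(X \right)} = 2 + X^{2}$ ($H{\left(X \right)} = X^{2} + 2 = 2 + X^{2}$)
$Q = \frac{786}{1007}$ ($Q = \left(-6\right) \left(- \frac{1}{38}\right) + \left(-17 - 16\right) \left(- \frac{1}{53}\right) = \frac{3}{19} - - \frac{33}{53} = \frac{3}{19} + \frac{33}{53} = \frac{786}{1007} \approx 0.78054$)
$\left(H{\left(6 \right)} + Q\right)^{2} = \left(\left(2 + 6^{2}\right) + \frac{786}{1007}\right)^{2} = \left(\left(2 + 36\right) + \frac{786}{1007}\right)^{2} = \left(38 + \frac{786}{1007}\right)^{2} = \left(\frac{39052}{1007}\right)^{2} = \frac{1525058704}{1014049}$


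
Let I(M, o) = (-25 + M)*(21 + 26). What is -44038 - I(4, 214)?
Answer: -43051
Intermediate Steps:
I(M, o) = -1175 + 47*M (I(M, o) = (-25 + M)*47 = -1175 + 47*M)
-44038 - I(4, 214) = -44038 - (-1175 + 47*4) = -44038 - (-1175 + 188) = -44038 - 1*(-987) = -44038 + 987 = -43051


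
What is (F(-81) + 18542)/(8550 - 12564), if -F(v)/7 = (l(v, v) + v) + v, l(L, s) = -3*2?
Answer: -9859/2007 ≈ -4.9123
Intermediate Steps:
l(L, s) = -6
F(v) = 42 - 14*v (F(v) = -7*((-6 + v) + v) = -7*(-6 + 2*v) = 42 - 14*v)
(F(-81) + 18542)/(8550 - 12564) = ((42 - 14*(-81)) + 18542)/(8550 - 12564) = ((42 + 1134) + 18542)/(-4014) = (1176 + 18542)*(-1/4014) = 19718*(-1/4014) = -9859/2007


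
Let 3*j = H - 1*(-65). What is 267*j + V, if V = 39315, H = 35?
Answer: 48215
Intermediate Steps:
j = 100/3 (j = (35 - 1*(-65))/3 = (35 + 65)/3 = (1/3)*100 = 100/3 ≈ 33.333)
267*j + V = 267*(100/3) + 39315 = 8900 + 39315 = 48215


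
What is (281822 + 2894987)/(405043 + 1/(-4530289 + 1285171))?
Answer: 10309120068462/1314412330073 ≈ 7.8431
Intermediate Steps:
(281822 + 2894987)/(405043 + 1/(-4530289 + 1285171)) = 3176809/(405043 + 1/(-3245118)) = 3176809/(405043 - 1/3245118) = 3176809/(1314412330073/3245118) = 3176809*(3245118/1314412330073) = 10309120068462/1314412330073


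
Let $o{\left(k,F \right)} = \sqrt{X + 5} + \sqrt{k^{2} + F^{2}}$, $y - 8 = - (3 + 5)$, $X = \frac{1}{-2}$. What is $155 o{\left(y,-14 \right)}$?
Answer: $2170 + \frac{465 \sqrt{2}}{2} \approx 2498.8$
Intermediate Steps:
$X = - \frac{1}{2} \approx -0.5$
$y = 0$ ($y = 8 - \left(3 + 5\right) = 8 - 8 = 0$)
$o{\left(k,F \right)} = \sqrt{F^{2} + k^{2}} + \frac{3 \sqrt{2}}{2}$ ($o{\left(k,F \right)} = \sqrt{- \frac{1}{2} + 5} + \sqrt{k^{2} + F^{2}} = \sqrt{\frac{9}{2}} + \sqrt{F^{2} + k^{2}} = \frac{3 \sqrt{2}}{2} + \sqrt{F^{2} + k^{2}} = \sqrt{F^{2} + k^{2}} + \frac{3 \sqrt{2}}{2}$)
$155 o{\left(y,-14 \right)} = 155 \left(\sqrt{\left(-14\right)^{2} + 0^{2}} + \frac{3 \sqrt{2}}{2}\right) = 155 \left(\sqrt{196 + 0} + \frac{3 \sqrt{2}}{2}\right) = 155 \left(\sqrt{196} + \frac{3 \sqrt{2}}{2}\right) = 155 \left(14 + \frac{3 \sqrt{2}}{2}\right) = 2170 + \frac{465 \sqrt{2}}{2}$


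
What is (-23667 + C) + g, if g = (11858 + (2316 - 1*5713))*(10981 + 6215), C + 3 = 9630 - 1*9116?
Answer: 145472200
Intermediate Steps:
C = 511 (C = -3 + (9630 - 1*9116) = -3 + (9630 - 9116) = -3 + 514 = 511)
g = 145495356 (g = (11858 + (2316 - 5713))*17196 = (11858 - 3397)*17196 = 8461*17196 = 145495356)
(-23667 + C) + g = (-23667 + 511) + 145495356 = -23156 + 145495356 = 145472200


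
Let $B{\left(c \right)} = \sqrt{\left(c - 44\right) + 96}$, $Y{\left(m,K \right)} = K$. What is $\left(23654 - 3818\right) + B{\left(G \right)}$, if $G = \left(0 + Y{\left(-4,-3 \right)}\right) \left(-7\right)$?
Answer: $19836 + \sqrt{73} \approx 19845.0$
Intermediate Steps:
$G = 21$ ($G = \left(0 - 3\right) \left(-7\right) = \left(-3\right) \left(-7\right) = 21$)
$B{\left(c \right)} = \sqrt{52 + c}$ ($B{\left(c \right)} = \sqrt{\left(-44 + c\right) + 96} = \sqrt{52 + c}$)
$\left(23654 - 3818\right) + B{\left(G \right)} = \left(23654 - 3818\right) + \sqrt{52 + 21} = \left(23654 - 3818\right) + \sqrt{73} = 19836 + \sqrt{73}$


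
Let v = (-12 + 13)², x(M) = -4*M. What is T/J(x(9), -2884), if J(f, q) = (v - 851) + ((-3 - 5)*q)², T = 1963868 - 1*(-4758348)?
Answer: 3361108/266158167 ≈ 0.012628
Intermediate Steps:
T = 6722216 (T = 1963868 + 4758348 = 6722216)
v = 1 (v = 1² = 1)
J(f, q) = -850 + 64*q² (J(f, q) = (1 - 851) + ((-3 - 5)*q)² = -850 + (-8*q)² = -850 + 64*q²)
T/J(x(9), -2884) = 6722216/(-850 + 64*(-2884)²) = 6722216/(-850 + 64*8317456) = 6722216/(-850 + 532317184) = 6722216/532316334 = 6722216*(1/532316334) = 3361108/266158167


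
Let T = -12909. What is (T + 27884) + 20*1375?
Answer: 42475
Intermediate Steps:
(T + 27884) + 20*1375 = (-12909 + 27884) + 20*1375 = 14975 + 27500 = 42475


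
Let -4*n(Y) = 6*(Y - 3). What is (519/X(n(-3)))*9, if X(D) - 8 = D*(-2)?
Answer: -4671/10 ≈ -467.10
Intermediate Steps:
n(Y) = 9/2 - 3*Y/2 (n(Y) = -3*(Y - 3)/2 = -3*(-3 + Y)/2 = -(-18 + 6*Y)/4 = 9/2 - 3*Y/2)
X(D) = 8 - 2*D (X(D) = 8 + D*(-2) = 8 - 2*D)
(519/X(n(-3)))*9 = (519/(8 - 2*(9/2 - 3/2*(-3))))*9 = (519/(8 - 2*(9/2 + 9/2)))*9 = (519/(8 - 2*9))*9 = (519/(8 - 18))*9 = (519/(-10))*9 = (519*(-1/10))*9 = -519/10*9 = -4671/10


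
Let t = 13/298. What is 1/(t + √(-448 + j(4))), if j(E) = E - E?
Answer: 3874/39784361 - 710432*I*√7/39784361 ≈ 9.7375e-5 - 0.047245*I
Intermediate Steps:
j(E) = 0
t = 13/298 (t = 13*(1/298) = 13/298 ≈ 0.043624)
1/(t + √(-448 + j(4))) = 1/(13/298 + √(-448 + 0)) = 1/(13/298 + √(-448)) = 1/(13/298 + 8*I*√7)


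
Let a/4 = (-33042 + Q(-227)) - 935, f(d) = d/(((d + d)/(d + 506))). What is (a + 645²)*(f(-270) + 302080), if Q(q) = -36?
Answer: 84607280654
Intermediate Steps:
f(d) = 253 + d/2 (f(d) = d/(((2*d)/(506 + d))) = d/((2*d/(506 + d))) = d*((506 + d)/(2*d)) = 253 + d/2)
a = -136052 (a = 4*((-33042 - 36) - 935) = 4*(-33078 - 935) = 4*(-34013) = -136052)
(a + 645²)*(f(-270) + 302080) = (-136052 + 645²)*((253 + (½)*(-270)) + 302080) = (-136052 + 416025)*((253 - 135) + 302080) = 279973*(118 + 302080) = 279973*302198 = 84607280654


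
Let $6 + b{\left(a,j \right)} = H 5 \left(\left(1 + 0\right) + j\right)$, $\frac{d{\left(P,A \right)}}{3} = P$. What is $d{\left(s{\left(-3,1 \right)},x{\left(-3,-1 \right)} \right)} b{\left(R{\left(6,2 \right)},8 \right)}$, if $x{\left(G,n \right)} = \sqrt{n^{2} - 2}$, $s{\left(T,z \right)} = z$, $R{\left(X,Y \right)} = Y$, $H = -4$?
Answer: $-558$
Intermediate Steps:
$x{\left(G,n \right)} = \sqrt{-2 + n^{2}}$
$d{\left(P,A \right)} = 3 P$
$b{\left(a,j \right)} = -26 - 20 j$ ($b{\left(a,j \right)} = -6 + \left(-4\right) 5 \left(\left(1 + 0\right) + j\right) = -6 - 20 \left(1 + j\right) = -6 - \left(20 + 20 j\right) = -26 - 20 j$)
$d{\left(s{\left(-3,1 \right)},x{\left(-3,-1 \right)} \right)} b{\left(R{\left(6,2 \right)},8 \right)} = 3 \cdot 1 \left(-26 - 160\right) = 3 \left(-26 - 160\right) = 3 \left(-186\right) = -558$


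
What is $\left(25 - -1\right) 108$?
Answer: $2808$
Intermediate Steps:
$\left(25 - -1\right) 108 = \left(25 + \left(-2 + 3\right)\right) 108 = \left(25 + 1\right) 108 = 26 \cdot 108 = 2808$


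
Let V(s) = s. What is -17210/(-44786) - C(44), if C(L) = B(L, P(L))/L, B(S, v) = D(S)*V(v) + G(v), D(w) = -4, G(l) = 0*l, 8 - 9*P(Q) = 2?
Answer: 328751/738969 ≈ 0.44488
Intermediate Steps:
P(Q) = ⅔ (P(Q) = 8/9 - ⅑*2 = 8/9 - 2/9 = ⅔)
G(l) = 0
B(S, v) = -4*v (B(S, v) = -4*v + 0 = -4*v)
C(L) = -8/(3*L) (C(L) = (-4*⅔)/L = -8/(3*L))
-17210/(-44786) - C(44) = -17210/(-44786) - (-8)/(3*44) = -17210*(-1/44786) - (-8)/(3*44) = 8605/22393 - 1*(-2/33) = 8605/22393 + 2/33 = 328751/738969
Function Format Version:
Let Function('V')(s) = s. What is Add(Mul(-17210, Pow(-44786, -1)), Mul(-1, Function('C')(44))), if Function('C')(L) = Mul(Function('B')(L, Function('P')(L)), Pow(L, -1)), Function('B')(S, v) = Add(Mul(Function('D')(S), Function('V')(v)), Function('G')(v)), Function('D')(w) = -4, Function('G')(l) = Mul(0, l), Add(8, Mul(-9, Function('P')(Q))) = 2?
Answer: Rational(328751, 738969) ≈ 0.44488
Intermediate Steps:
Function('P')(Q) = Rational(2, 3) (Function('P')(Q) = Add(Rational(8, 9), Mul(Rational(-1, 9), 2)) = Add(Rational(8, 9), Rational(-2, 9)) = Rational(2, 3))
Function('G')(l) = 0
Function('B')(S, v) = Mul(-4, v) (Function('B')(S, v) = Add(Mul(-4, v), 0) = Mul(-4, v))
Function('C')(L) = Mul(Rational(-8, 3), Pow(L, -1)) (Function('C')(L) = Mul(Mul(-4, Rational(2, 3)), Pow(L, -1)) = Mul(Rational(-8, 3), Pow(L, -1)))
Add(Mul(-17210, Pow(-44786, -1)), Mul(-1, Function('C')(44))) = Add(Mul(-17210, Pow(-44786, -1)), Mul(-1, Mul(Rational(-8, 3), Pow(44, -1)))) = Add(Mul(-17210, Rational(-1, 44786)), Mul(-1, Mul(Rational(-8, 3), Rational(1, 44)))) = Add(Rational(8605, 22393), Mul(-1, Rational(-2, 33))) = Add(Rational(8605, 22393), Rational(2, 33)) = Rational(328751, 738969)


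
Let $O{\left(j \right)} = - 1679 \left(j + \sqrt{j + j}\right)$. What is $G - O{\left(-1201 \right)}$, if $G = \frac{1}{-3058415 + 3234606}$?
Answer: $- \frac{355285451488}{176191} + 1679 i \sqrt{2402} \approx -2.0165 \cdot 10^{6} + 82288.0 i$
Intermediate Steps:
$O{\left(j \right)} = - 1679 j - 1679 \sqrt{2} \sqrt{j}$ ($O{\left(j \right)} = - 1679 \left(j + \sqrt{2 j}\right) = - 1679 \left(j + \sqrt{2} \sqrt{j}\right) = - 1679 j - 1679 \sqrt{2} \sqrt{j}$)
$G = \frac{1}{176191} \approx 5.6757 \cdot 10^{-6}$
$G - O{\left(-1201 \right)} = \frac{1}{176191} - \left(\left(-1679\right) \left(-1201\right) - 1679 \sqrt{2} \sqrt{-1201}\right) = \frac{1}{176191} - \left(2016479 - 1679 \sqrt{2} i \sqrt{1201}\right) = \frac{1}{176191} - \left(2016479 - 1679 i \sqrt{2402}\right) = - \frac{355285451488}{176191} + 1679 i \sqrt{2402}$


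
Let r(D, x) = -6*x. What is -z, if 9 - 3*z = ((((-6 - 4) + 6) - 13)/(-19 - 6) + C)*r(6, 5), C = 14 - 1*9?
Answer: -299/5 ≈ -59.800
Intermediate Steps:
C = 5 (C = 14 - 9 = 5)
z = 299/5 (z = 3 - ((((-6 - 4) + 6) - 13)/(-19 - 6) + 5)*(-6*5)/3 = 3 - (((-10 + 6) - 13)/(-25) + 5)*(-30)/3 = 3 - ((-4 - 13)*(-1/25) + 5)*(-30)/3 = 3 - (-17*(-1/25) + 5)*(-30)/3 = 3 - (17/25 + 5)*(-30)/3 = 3 - 142*(-30)/75 = 3 - ⅓*(-852/5) = 3 + 284/5 = 299/5 ≈ 59.800)
-z = -1*299/5 = -299/5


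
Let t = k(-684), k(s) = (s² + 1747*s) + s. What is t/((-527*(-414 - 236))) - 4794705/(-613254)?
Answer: 199352442441/35011692950 ≈ 5.6939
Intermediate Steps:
k(s) = s² + 1748*s
t = -727776 (t = -684*(1748 - 684) = -684*1064 = -727776)
t/((-527*(-414 - 236))) - 4794705/(-613254) = -727776*(-1/(527*(-414 - 236))) - 4794705/(-613254) = -727776/((-527*(-650))) - 4794705*(-1/613254) = -727776/342550 + 1598235/204418 = -727776*1/342550 + 1598235/204418 = -363888/171275 + 1598235/204418 = 199352442441/35011692950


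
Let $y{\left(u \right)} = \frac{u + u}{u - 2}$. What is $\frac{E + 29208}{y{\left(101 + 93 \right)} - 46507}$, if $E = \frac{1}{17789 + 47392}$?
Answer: $- \frac{30460906384}{48499856753} \approx -0.62806$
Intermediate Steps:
$y{\left(u \right)} = \frac{2 u}{-2 + u}$
$E = \frac{1}{65181} \approx 1.5342 \cdot 10^{-5}$
$\frac{E + 29208}{y{\left(101 + 93 \right)} - 46507} = \frac{\frac{1}{65181} + 29208}{\frac{2 \left(101 + 93\right)}{-2 + \left(101 + 93\right)} - 46507} = \frac{1903806649}{65181 \left(2 \cdot 194 \frac{1}{-2 + 194} - 46507\right)} = \frac{1903806649}{65181 \left(2 \cdot 194 \cdot \frac{1}{192} - 46507\right)} = \frac{1903806649}{65181 \left(\frac{97}{48} - 46507\right)} = \frac{1903806649}{65181 \left(- \frac{2232239}{48}\right)} = \frac{1903806649}{65181} \left(- \frac{48}{2232239}\right) = - \frac{30460906384}{48499856753}$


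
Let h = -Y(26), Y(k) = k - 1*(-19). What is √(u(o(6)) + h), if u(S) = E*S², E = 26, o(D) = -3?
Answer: 3*√21 ≈ 13.748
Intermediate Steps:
Y(k) = 19 + k (Y(k) = k + 19 = 19 + k)
h = -45 (h = -(19 + 26) = -1*45 = -45)
u(S) = 26*S²
√(u(o(6)) + h) = √(26*(-3)² - 45) = √(26*9 - 45) = √(234 - 45) = √189 = 3*√21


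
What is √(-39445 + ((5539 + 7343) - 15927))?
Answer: I*√42490 ≈ 206.13*I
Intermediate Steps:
√(-39445 + ((5539 + 7343) - 15927)) = √(-39445 + (12882 - 15927)) = √(-39445 - 3045) = √(-42490) = I*√42490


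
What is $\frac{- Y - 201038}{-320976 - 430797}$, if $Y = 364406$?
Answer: $\frac{51404}{68343} \approx 0.75215$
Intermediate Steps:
$\frac{- Y - 201038}{-320976 - 430797} = \frac{\left(-1\right) 364406 - 201038}{-320976 - 430797} = \frac{-364406 - 201038}{-751773} = \left(-565444\right) \left(- \frac{1}{751773}\right) = \frac{51404}{68343}$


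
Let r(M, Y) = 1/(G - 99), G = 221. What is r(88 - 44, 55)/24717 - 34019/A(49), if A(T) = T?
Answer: -14654772851/21108318 ≈ -694.27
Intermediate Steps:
r(M, Y) = 1/122 (r(M, Y) = 1/(221 - 99) = 1/122)
r(88 - 44, 55)/24717 - 34019/A(49) = (1/122)/24717 - 34019/49 = (1/122)*(1/24717) - 34019*1/49 = 1/3015474 - 34019/49 = -14654772851/21108318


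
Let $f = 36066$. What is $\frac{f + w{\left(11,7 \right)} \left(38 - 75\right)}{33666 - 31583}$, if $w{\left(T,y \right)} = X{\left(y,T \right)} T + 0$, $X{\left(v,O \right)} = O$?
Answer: $\frac{31589}{2083} \approx 15.165$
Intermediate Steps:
$w{\left(T,y \right)} = T^{2}$ ($w{\left(T,y \right)} = T T + 0 = T^{2} + 0 = T^{2}$)
$\frac{f + w{\left(11,7 \right)} \left(38 - 75\right)}{33666 - 31583} = \frac{36066 + 11^{2} \left(38 - 75\right)}{33666 - 31583} = \frac{36066 + 121 \left(-37\right)}{2083} = \left(36066 - 4477\right) \frac{1}{2083} = 31589 \cdot \frac{1}{2083} = \frac{31589}{2083}$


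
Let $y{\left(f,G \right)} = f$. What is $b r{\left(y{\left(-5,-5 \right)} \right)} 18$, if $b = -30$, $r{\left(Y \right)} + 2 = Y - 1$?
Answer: $4320$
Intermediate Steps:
$r{\left(Y \right)} = -3 + Y$ ($r{\left(Y \right)} = -2 + \left(Y - 1\right) = -2 + \left(-1 + Y\right) = -3 + Y$)
$b r{\left(y{\left(-5,-5 \right)} \right)} 18 = - 30 \left(-3 - 5\right) 18 = \left(-30\right) \left(-8\right) 18 = 240 \cdot 18 = 4320$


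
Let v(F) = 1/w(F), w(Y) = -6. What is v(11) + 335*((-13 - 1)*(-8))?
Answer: 225119/6 ≈ 37520.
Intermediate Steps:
v(F) = -1/6 (v(F) = 1/(-6) = -1/6)
v(11) + 335*((-13 - 1)*(-8)) = -1/6 + 335*((-13 - 1)*(-8)) = -1/6 + 335*(-14*(-8)) = -1/6 + 335*112 = -1/6 + 37520 = 225119/6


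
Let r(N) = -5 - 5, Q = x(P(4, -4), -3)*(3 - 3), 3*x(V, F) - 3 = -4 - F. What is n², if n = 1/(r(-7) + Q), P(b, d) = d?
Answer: 1/100 ≈ 0.010000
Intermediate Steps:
x(V, F) = -⅓ - F/3 (x(V, F) = 1 + (-4 - F)/3 = 1 + (-4/3 - F/3) = -⅓ - F/3)
Q = 0 (Q = (-⅓ - ⅓*(-3))*(3 - 3) = (-⅓ + 1)*0 = (⅔)*0 = 0)
r(N) = -10
n = -⅒ (n = 1/(-10 + 0) = 1/(-10) = -⅒ ≈ -0.10000)
n² = (-⅒)² = 1/100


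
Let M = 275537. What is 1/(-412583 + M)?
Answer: -1/137046 ≈ -7.2968e-6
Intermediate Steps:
1/(-412583 + M) = 1/(-412583 + 275537) = 1/(-137046) = -1/137046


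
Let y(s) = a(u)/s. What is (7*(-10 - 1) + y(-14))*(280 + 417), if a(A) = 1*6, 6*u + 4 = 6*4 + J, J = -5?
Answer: -377774/7 ≈ -53968.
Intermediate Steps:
u = 5/2 (u = -⅔ + (6*4 - 5)/6 = -⅔ + (24 - 5)/6 = -⅔ + (⅙)*19 = -⅔ + 19/6 = 5/2 ≈ 2.5000)
a(A) = 6
y(s) = 6/s
(7*(-10 - 1) + y(-14))*(280 + 417) = (7*(-10 - 1) + 6/(-14))*(280 + 417) = (7*(-11) + 6*(-1/14))*697 = (-77 - 3/7)*697 = -542/7*697 = -377774/7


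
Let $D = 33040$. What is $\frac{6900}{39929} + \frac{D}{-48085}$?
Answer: $- \frac{3347348}{6508427} \approx -0.51431$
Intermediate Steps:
$\frac{6900}{39929} + \frac{D}{-48085} = \frac{6900}{39929} + \frac{33040}{-48085} = 6900 \cdot \frac{1}{39929} + 33040 \left(- \frac{1}{48085}\right) = \frac{6900}{39929} - \frac{112}{163} = - \frac{3347348}{6508427}$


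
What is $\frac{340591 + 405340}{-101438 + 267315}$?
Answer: $\frac{745931}{165877} \approx 4.4969$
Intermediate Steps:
$\frac{340591 + 405340}{-101438 + 267315} = \frac{745931}{165877}$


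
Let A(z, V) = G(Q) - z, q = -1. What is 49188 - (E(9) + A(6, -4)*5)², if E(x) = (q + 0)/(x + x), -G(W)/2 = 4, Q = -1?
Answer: 14346791/324 ≈ 44280.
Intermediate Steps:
G(W) = -8 (G(W) = -2*4 = -8)
A(z, V) = -8 - z
E(x) = -1/(2*x) (E(x) = (-1 + 0)/(x + x) = -1/(2*x))
49188 - (E(9) + A(6, -4)*5)² = 49188 - (-½/9 + (-8 - 1*6)*5)² = 49188 - (-½*⅑ + (-8 - 6)*5)² = 49188 - (-1/18 - 14*5)² = 49188 - (-1/18 - 70)² = 49188 - (-1261/18)² = 49188 - 1*1590121/324 = 49188 - 1590121/324 = 14346791/324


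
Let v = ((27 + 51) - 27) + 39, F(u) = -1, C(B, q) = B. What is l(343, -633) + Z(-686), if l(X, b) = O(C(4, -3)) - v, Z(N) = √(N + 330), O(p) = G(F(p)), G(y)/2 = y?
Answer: -92 + 2*I*√89 ≈ -92.0 + 18.868*I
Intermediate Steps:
G(y) = 2*y
O(p) = -2 (O(p) = 2*(-1) = -2)
Z(N) = √(330 + N)
v = 90 (v = (78 - 27) + 39 = 51 + 39 = 90)
l(X, b) = -92 (l(X, b) = -2 - 1*90 = -2 - 90 = -92)
l(343, -633) + Z(-686) = -92 + √(330 - 686) = -92 + √(-356) = -92 + 2*I*√89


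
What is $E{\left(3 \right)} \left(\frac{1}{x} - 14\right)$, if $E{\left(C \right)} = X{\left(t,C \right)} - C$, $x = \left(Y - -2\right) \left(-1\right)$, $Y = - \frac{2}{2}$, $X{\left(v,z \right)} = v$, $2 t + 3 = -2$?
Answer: $\frac{165}{2} \approx 82.5$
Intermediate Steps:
$t = - \frac{5}{2}$ ($t = - \frac{3}{2} + \frac{1}{2} \left(-2\right) = - \frac{3}{2} - 1 = - \frac{5}{2} \approx -2.5$)
$Y = -1$ ($Y = \left(-2\right) \frac{1}{2} = -1$)
$x = -1$ ($x = \left(-1 - -2\right) \left(-1\right) = \left(-1 + 2\right) \left(-1\right) = 1 \left(-1\right) = -1$)
$E{\left(C \right)} = - \frac{5}{2} - C$
$E{\left(3 \right)} \left(\frac{1}{x} - 14\right) = \left(- \frac{5}{2} - 3\right) \left(\frac{1}{-1} - 14\right) = \left(- \frac{5}{2} - 3\right) \left(-1 - 14\right) = \left(- \frac{11}{2}\right) \left(-15\right) = \frac{165}{2}$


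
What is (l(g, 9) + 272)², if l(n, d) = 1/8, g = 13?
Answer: 4739329/64 ≈ 74052.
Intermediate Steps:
l(n, d) = ⅛
(l(g, 9) + 272)² = (⅛ + 272)² = (2177/8)² = 4739329/64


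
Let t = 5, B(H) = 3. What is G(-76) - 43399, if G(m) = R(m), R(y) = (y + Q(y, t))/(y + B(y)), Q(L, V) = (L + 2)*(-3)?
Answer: -43401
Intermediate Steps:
Q(L, V) = -6 - 3*L (Q(L, V) = (2 + L)*(-3) = -6 - 3*L)
R(y) = (-6 - 2*y)/(3 + y) (R(y) = (y + (-6 - 3*y))/(y + 3) = (-6 - 2*y)/(3 + y))
G(m) = -2
G(-76) - 43399 = -2 - 43399 = -43401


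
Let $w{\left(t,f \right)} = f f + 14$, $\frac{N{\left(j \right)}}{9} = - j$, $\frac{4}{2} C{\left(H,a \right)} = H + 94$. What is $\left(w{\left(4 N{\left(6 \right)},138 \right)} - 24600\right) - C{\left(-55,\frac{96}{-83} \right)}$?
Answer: $- \frac{11123}{2} \approx -5561.5$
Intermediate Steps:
$C{\left(H,a \right)} = 47 + \frac{H}{2}$ ($C{\left(H,a \right)} = \frac{H + 94}{2} = \frac{94 + H}{2} = 47 + \frac{H}{2}$)
$N{\left(j \right)} = - 9 j$ ($N{\left(j \right)} = 9 \left(- j\right) = - 9 j$)
$w{\left(t,f \right)} = 14 + f^{2}$ ($w{\left(t,f \right)} = f^{2} + 14 = 14 + f^{2}$)
$\left(w{\left(4 N{\left(6 \right)},138 \right)} - 24600\right) - C{\left(-55,\frac{96}{-83} \right)} = \left(\left(14 + 138^{2}\right) - 24600\right) - \left(47 + \frac{1}{2} \left(-55\right)\right) = \left(\left(14 + 19044\right) - 24600\right) - \left(47 - \frac{55}{2}\right) = \left(19058 - 24600\right) - \frac{39}{2} = -5542 - \frac{39}{2} = - \frac{11123}{2}$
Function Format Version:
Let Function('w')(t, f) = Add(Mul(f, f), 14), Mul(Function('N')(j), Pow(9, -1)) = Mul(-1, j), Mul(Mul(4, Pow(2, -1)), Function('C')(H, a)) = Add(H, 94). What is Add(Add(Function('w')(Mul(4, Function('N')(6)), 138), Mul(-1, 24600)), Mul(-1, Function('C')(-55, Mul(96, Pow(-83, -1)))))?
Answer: Rational(-11123, 2) ≈ -5561.5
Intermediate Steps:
Function('C')(H, a) = Add(47, Mul(Rational(1, 2), H)) (Function('C')(H, a) = Mul(Rational(1, 2), Add(H, 94)) = Mul(Rational(1, 2), Add(94, H)) = Add(47, Mul(Rational(1, 2), H)))
Function('N')(j) = Mul(-9, j) (Function('N')(j) = Mul(9, Mul(-1, j)) = Mul(-9, j))
Function('w')(t, f) = Add(14, Pow(f, 2)) (Function('w')(t, f) = Add(Pow(f, 2), 14) = Add(14, Pow(f, 2)))
Add(Add(Function('w')(Mul(4, Function('N')(6)), 138), Mul(-1, 24600)), Mul(-1, Function('C')(-55, Mul(96, Pow(-83, -1))))) = Add(Add(Add(14, Pow(138, 2)), Mul(-1, 24600)), Mul(-1, Add(47, Mul(Rational(1, 2), -55)))) = Add(Add(Add(14, 19044), -24600), Mul(-1, Add(47, Rational(-55, 2)))) = Add(Add(19058, -24600), Mul(-1, Rational(39, 2))) = Add(-5542, Rational(-39, 2)) = Rational(-11123, 2)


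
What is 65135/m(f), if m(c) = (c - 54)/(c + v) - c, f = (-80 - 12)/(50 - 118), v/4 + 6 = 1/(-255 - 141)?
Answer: 42223372940/629249 ≈ 67101.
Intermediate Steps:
v = -2377/99 (v = -24 + 4/(-255 - 141) = -24 + 4/(-396) = -24 + 4*(-1/396) = -24 - 1/99 = -2377/99 ≈ -24.010)
f = 23/17 (f = -92/(-68) = -92*(-1/68) = 23/17 ≈ 1.3529)
m(c) = -c + (-54 + c)/(-2377/99 + c) (m(c) = (c - 54)/(c - 2377/99) - c = (-54 + c)/(-2377/99 + c) - c = -c + (-54 + c)/(-2377/99 + c))
65135/m(f) = 65135/(((-5346 - 99*(23/17)² + 2476*(23/17))/(-2377 + 99*(23/17)))) = 65135/(((-5346 - 99*529/289 + 56948/17)/(-2377 + 2277/17))) = 65135/(((-5346 - 52371/289 + 56948/17)/(-38132/17))) = 65135/((-17/38132*(-629249/289))) = 65135/(629249/648244) = 65135*(648244/629249) = 42223372940/629249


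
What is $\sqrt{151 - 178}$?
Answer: $3 i \sqrt{3} \approx 5.1962 i$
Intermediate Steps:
$\sqrt{151 - 178} = \sqrt{-27} = 3 i \sqrt{3}$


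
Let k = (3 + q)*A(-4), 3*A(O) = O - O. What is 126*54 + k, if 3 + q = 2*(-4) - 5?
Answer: 6804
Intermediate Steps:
A(O) = 0 (A(O) = (O - O)/3 = (1/3)*0 = 0)
q = -16 (q = -3 + (2*(-4) - 5) = -3 + (-8 - 5) = -3 - 13 = -16)
k = 0 (k = (3 - 16)*0 = -13*0 = 0)
126*54 + k = 126*54 + 0 = 6804 + 0 = 6804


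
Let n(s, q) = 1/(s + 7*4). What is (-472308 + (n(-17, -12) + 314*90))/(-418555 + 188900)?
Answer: 4884527/2526205 ≈ 1.9335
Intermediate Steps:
n(s, q) = 1/(28 + s) (n(s, q) = 1/(s + 28) = 1/(28 + s))
(-472308 + (n(-17, -12) + 314*90))/(-418555 + 188900) = (-472308 + (1/(28 - 17) + 314*90))/(-418555 + 188900) = (-472308 + (1/11 + 28260))/(-229655) = (-472308 + (1/11 + 28260))*(-1/229655) = (-472308 + 310861/11)*(-1/229655) = -4884527/11*(-1/229655) = 4884527/2526205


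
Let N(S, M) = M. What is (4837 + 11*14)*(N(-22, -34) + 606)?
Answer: 2854852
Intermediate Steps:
(4837 + 11*14)*(N(-22, -34) + 606) = (4837 + 11*14)*(-34 + 606) = (4837 + 154)*572 = 4991*572 = 2854852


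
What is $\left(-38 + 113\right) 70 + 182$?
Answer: $5432$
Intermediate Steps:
$\left(-38 + 113\right) 70 + 182 = 75 \cdot 70 + 182 = 5250 + 182 = 5432$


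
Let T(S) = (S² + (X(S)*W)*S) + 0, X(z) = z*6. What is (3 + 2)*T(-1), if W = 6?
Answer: 185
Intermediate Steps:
X(z) = 6*z
T(S) = 37*S² (T(S) = (S² + ((6*S)*6)*S) + 0 = (S² + (36*S)*S) + 0 = (S² + 36*S²) + 0 = 37*S² + 0 = 37*S²)
(3 + 2)*T(-1) = (3 + 2)*(37*(-1)²) = 5*(37*1) = 5*37 = 185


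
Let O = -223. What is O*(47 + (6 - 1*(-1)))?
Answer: -12042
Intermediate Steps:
O*(47 + (6 - 1*(-1))) = -223*(47 + (6 - 1*(-1))) = -223*(47 + (6 + 1)) = -223*(47 + 7) = -223*54 = -12042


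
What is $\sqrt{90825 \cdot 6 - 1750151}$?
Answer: $i \sqrt{1205201} \approx 1097.8 i$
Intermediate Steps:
$\sqrt{90825 \cdot 6 - 1750151} = \sqrt{544950 - 1750151} = \sqrt{-1205201} = i \sqrt{1205201}$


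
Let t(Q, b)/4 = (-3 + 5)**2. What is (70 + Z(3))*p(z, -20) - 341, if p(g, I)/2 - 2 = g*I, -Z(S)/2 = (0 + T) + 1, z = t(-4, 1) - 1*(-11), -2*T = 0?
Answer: -73509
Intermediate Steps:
T = 0 (T = -1/2*0 = 0)
t(Q, b) = 16 (t(Q, b) = 4*(-3 + 5)**2 = 4*2**2 = 4*4 = 16)
z = 27 (z = 16 - 1*(-11) = 16 + 11 = 27)
Z(S) = -2 (Z(S) = -2*((0 + 0) + 1) = -2*(0 + 1) = -2*1 = -2)
p(g, I) = 4 + 2*I*g (p(g, I) = 4 + 2*(g*I) = 4 + 2*(I*g) = 4 + 2*I*g)
(70 + Z(3))*p(z, -20) - 341 = (70 - 2)*(4 + 2*(-20)*27) - 341 = 68*(4 - 1080) - 341 = 68*(-1076) - 341 = -73168 - 341 = -73509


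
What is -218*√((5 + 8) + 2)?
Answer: -218*√15 ≈ -844.31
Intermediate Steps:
-218*√((5 + 8) + 2) = -218*√(13 + 2) = -218*√15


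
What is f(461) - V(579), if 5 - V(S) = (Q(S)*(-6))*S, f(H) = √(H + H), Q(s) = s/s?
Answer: -3479 + √922 ≈ -3448.6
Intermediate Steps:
Q(s) = 1
f(H) = √2*√H (f(H) = √(2*H) = √2*√H)
V(S) = 5 + 6*S (V(S) = 5 - 1*(-6)*S = 5 - (-6)*S = 5 + 6*S)
f(461) - V(579) = √2*√461 - (5 + 6*579) = √922 - (5 + 3474) = √922 - 1*3479 = √922 - 3479 = -3479 + √922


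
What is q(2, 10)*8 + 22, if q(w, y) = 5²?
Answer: 222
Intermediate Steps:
q(w, y) = 25
q(2, 10)*8 + 22 = 25*8 + 22 = 200 + 22 = 222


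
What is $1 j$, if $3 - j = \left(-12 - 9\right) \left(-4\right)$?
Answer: $-81$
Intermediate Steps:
$j = -81$ ($j = 3 - \left(-12 - 9\right) \left(-4\right) = 3 - \left(-21\right) \left(-4\right) = 3 - 84 = -81$)
$1 j = 1 \left(-81\right) = -81$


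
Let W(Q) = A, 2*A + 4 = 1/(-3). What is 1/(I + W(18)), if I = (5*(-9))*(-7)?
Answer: 6/1877 ≈ 0.0031966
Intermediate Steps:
A = -13/6 (A = -2 + (1/2)/(-3) = -2 + (1/2)*(-1/3) = -2 - 1/6 = -13/6 ≈ -2.1667)
W(Q) = -13/6
I = 315 (I = -45*(-7) = 315)
1/(I + W(18)) = 1/(315 - 13/6) = 1/(1877/6) = 6/1877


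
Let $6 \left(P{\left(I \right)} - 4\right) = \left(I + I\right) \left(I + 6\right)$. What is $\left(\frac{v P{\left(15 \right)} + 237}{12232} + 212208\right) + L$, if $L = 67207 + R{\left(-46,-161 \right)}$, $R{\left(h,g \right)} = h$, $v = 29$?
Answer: $\frac{1708622503}{6116} \approx 2.7937 \cdot 10^{5}$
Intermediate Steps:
$L = 67161$ ($L = 67207 - 46 = 67161$)
$P{\left(I \right)} = 4 + \frac{I \left(6 + I\right)}{3}$ ($P{\left(I \right)} = 4 + \frac{\left(I + I\right) \left(I + 6\right)}{6} = 4 + \frac{2 I \left(6 + I\right)}{6} = 4 + \frac{I \left(6 + I\right)}{3}$)
$\left(\frac{v P{\left(15 \right)} + 237}{12232} + 212208\right) + L = \left(\frac{29 \left(4 + 2 \cdot 15 + \frac{15^{2}}{3}\right) + 237}{12232} + 212208\right) + 67161 = \left(\left(29 \left(4 + 30 + \frac{1}{3} \cdot 225\right) + 237\right) \frac{1}{12232} + 212208\right) + 67161 = \left(\left(29 \left(4 + 30 + 75\right) + 237\right) \frac{1}{12232} + 212208\right) + 67161 = \left(\left(29 \cdot 109 + 237\right) \frac{1}{12232} + 212208\right) + 67161 = \left(\left(3161 + 237\right) \frac{1}{12232} + 212208\right) + 67161 = \left(3398 \cdot \frac{1}{12232} + 212208\right) + 67161 = \left(\frac{1699}{6116} + 212208\right) + 67161 = \frac{1297865827}{6116} + 67161 = \frac{1708622503}{6116}$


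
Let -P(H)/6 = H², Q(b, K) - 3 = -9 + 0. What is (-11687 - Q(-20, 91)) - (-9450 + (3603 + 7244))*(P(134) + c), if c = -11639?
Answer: 166755194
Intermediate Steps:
Q(b, K) = -6 (Q(b, K) = 3 + (-9 + 0) = 3 - 9 = -6)
P(H) = -6*H²
(-11687 - Q(-20, 91)) - (-9450 + (3603 + 7244))*(P(134) + c) = (-11687 - 1*(-6)) - (-9450 + (3603 + 7244))*(-6*134² - 11639) = (-11687 + 6) - (-9450 + 10847)*(-6*17956 - 11639) = -11681 - 1397*(-107736 - 11639) = -11681 - 1397*(-119375) = -11681 - 1*(-166766875) = -11681 + 166766875 = 166755194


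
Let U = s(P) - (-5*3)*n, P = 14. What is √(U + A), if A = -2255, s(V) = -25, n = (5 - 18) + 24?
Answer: 3*I*√235 ≈ 45.989*I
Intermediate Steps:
n = 11 (n = -13 + 24 = 11)
U = 140 (U = -25 - (-5*3)*11 = -25 - (-15)*11 = -25 - 1*(-165) = -25 + 165 = 140)
√(U + A) = √(140 - 2255) = √(-2115) = 3*I*√235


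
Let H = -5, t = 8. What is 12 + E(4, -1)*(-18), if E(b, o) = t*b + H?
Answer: -474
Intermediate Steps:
E(b, o) = -5 + 8*b (E(b, o) = 8*b - 5 = -5 + 8*b)
12 + E(4, -1)*(-18) = 12 + (-5 + 8*4)*(-18) = 12 + (-5 + 32)*(-18) = 12 + 27*(-18) = 12 - 486 = -474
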